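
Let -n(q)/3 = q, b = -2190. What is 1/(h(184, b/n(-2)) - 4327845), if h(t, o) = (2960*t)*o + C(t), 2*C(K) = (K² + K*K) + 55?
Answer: -2/406175123 ≈ -4.9240e-9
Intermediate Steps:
n(q) = -3*q
C(K) = 55/2 + K² (C(K) = ((K² + K*K) + 55)/2 = ((K² + K²) + 55)/2 = (2*K² + 55)/2 = (55 + 2*K²)/2 = 55/2 + K²)
h(t, o) = 55/2 + t² + 2960*o*t (h(t, o) = (2960*t)*o + (55/2 + t²) = 2960*o*t + (55/2 + t²) = 55/2 + t² + 2960*o*t)
1/(h(184, b/n(-2)) - 4327845) = 1/((55/2 + 184² + 2960*(-2190/((-3*(-2))))*184) - 4327845) = 1/((55/2 + 33856 + 2960*(-2190/6)*184) - 4327845) = 1/((55/2 + 33856 + 2960*(-2190*⅙)*184) - 4327845) = 1/((55/2 + 33856 + 2960*(-365)*184) - 4327845) = 1/((55/2 + 33856 - 198793600) - 4327845) = 1/(-397519433/2 - 4327845) = 1/(-406175123/2) = -2/406175123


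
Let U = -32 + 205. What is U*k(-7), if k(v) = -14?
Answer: -2422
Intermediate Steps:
U = 173
U*k(-7) = 173*(-14) = -2422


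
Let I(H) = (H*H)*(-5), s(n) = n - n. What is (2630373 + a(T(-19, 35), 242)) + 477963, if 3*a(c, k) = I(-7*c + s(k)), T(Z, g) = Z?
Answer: 9236563/3 ≈ 3.0789e+6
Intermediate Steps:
s(n) = 0
I(H) = -5*H² (I(H) = H²*(-5) = -5*H²)
a(c, k) = -245*c²/3 (a(c, k) = (-5*(-7*c + 0)²)/3 = (-5*49*c²)/3 = (-245*c²)/3 = -245*c²/3)
(2630373 + a(T(-19, 35), 242)) + 477963 = (2630373 - 245/3*(-19)²) + 477963 = (2630373 - 245/3*361) + 477963 = (2630373 - 88445/3) + 477963 = 7802674/3 + 477963 = 9236563/3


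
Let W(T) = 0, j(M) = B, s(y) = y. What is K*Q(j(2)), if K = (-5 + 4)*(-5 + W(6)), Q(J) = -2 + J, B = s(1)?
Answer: -5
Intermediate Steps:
B = 1
j(M) = 1
K = 5 (K = (-5 + 4)*(-5 + 0) = -1*(-5) = 5)
K*Q(j(2)) = 5*(-2 + 1) = 5*(-1) = -5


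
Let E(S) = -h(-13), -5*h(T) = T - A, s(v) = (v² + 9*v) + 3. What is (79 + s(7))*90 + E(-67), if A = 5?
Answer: 87282/5 ≈ 17456.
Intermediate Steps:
s(v) = 3 + v² + 9*v
h(T) = 1 - T/5 (h(T) = -(T - 1*5)/5 = -(T - 5)/5 = -(-5 + T)/5 = 1 - T/5)
E(S) = -18/5 (E(S) = -(1 - ⅕*(-13)) = -(1 + 13/5) = -1*18/5 = -18/5)
(79 + s(7))*90 + E(-67) = (79 + (3 + 7² + 9*7))*90 - 18/5 = (79 + (3 + 49 + 63))*90 - 18/5 = (79 + 115)*90 - 18/5 = 194*90 - 18/5 = 17460 - 18/5 = 87282/5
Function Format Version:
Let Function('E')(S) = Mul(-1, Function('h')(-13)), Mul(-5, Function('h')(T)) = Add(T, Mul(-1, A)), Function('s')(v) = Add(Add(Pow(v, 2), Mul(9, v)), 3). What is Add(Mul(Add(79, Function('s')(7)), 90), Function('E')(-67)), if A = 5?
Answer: Rational(87282, 5) ≈ 17456.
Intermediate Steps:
Function('s')(v) = Add(3, Pow(v, 2), Mul(9, v))
Function('h')(T) = Add(1, Mul(Rational(-1, 5), T)) (Function('h')(T) = Mul(Rational(-1, 5), Add(T, Mul(-1, 5))) = Mul(Rational(-1, 5), Add(T, -5)) = Mul(Rational(-1, 5), Add(-5, T)) = Add(1, Mul(Rational(-1, 5), T)))
Function('E')(S) = Rational(-18, 5) (Function('E')(S) = Mul(-1, Add(1, Mul(Rational(-1, 5), -13))) = Mul(-1, Add(1, Rational(13, 5))) = Mul(-1, Rational(18, 5)) = Rational(-18, 5))
Add(Mul(Add(79, Function('s')(7)), 90), Function('E')(-67)) = Add(Mul(Add(79, Add(3, Pow(7, 2), Mul(9, 7))), 90), Rational(-18, 5)) = Add(Mul(Add(79, Add(3, 49, 63)), 90), Rational(-18, 5)) = Add(Mul(Add(79, 115), 90), Rational(-18, 5)) = Add(Mul(194, 90), Rational(-18, 5)) = Add(17460, Rational(-18, 5)) = Rational(87282, 5)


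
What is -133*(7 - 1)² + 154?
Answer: -4634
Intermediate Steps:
-133*(7 - 1)² + 154 = -133*6² + 154 = -133*36 + 154 = -4788 + 154 = -4634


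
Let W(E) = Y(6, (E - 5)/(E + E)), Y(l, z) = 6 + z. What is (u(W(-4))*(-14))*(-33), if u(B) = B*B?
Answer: 750519/32 ≈ 23454.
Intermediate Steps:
W(E) = 6 + (-5 + E)/(2*E) (W(E) = 6 + (E - 5)/(E + E) = 6 + (-5 + E)/((2*E)) = 6 + (-5 + E)*(1/(2*E)) = 6 + (-5 + E)/(2*E))
u(B) = B²
(u(W(-4))*(-14))*(-33) = (((½)*(-5 + 13*(-4))/(-4))²*(-14))*(-33) = (((½)*(-¼)*(-5 - 52))²*(-14))*(-33) = (((½)*(-¼)*(-57))²*(-14))*(-33) = ((57/8)²*(-14))*(-33) = ((3249/64)*(-14))*(-33) = -22743/32*(-33) = 750519/32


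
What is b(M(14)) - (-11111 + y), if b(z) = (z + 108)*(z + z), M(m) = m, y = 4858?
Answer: 9669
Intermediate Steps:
b(z) = 2*z*(108 + z) (b(z) = (108 + z)*(2*z) = 2*z*(108 + z))
b(M(14)) - (-11111 + y) = 2*14*(108 + 14) - (-11111 + 4858) = 2*14*122 - 1*(-6253) = 3416 + 6253 = 9669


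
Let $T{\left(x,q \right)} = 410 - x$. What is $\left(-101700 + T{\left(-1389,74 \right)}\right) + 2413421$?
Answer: $2313520$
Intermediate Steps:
$\left(-101700 + T{\left(-1389,74 \right)}\right) + 2413421 = \left(-101700 + \left(410 - -1389\right)\right) + 2413421 = \left(-101700 + \left(410 + 1389\right)\right) + 2413421 = \left(-101700 + 1799\right) + 2413421 = -99901 + 2413421 = 2313520$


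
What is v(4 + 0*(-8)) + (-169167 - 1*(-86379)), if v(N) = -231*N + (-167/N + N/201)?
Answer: -67337999/804 ≈ -83754.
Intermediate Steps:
v(N) = -167/N - 46430*N/201 (v(N) = -231*N + (-167/N + N*(1/201)) = -231*N + (-167/N + N/201) = -167/N - 46430*N/201)
v(4 + 0*(-8)) + (-169167 - 1*(-86379)) = (-167/(4 + 0*(-8)) - 46430*(4 + 0*(-8))/201) + (-169167 - 1*(-86379)) = (-167/(4 + 0) - 46430*(4 + 0)/201) + (-169167 + 86379) = (-167/4 - 46430/201*4) - 82788 = (-167*¼ - 185720/201) - 82788 = (-167/4 - 185720/201) - 82788 = -776447/804 - 82788 = -67337999/804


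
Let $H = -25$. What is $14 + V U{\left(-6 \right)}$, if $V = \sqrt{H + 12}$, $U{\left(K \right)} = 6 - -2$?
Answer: $14 + 8 i \sqrt{13} \approx 14.0 + 28.844 i$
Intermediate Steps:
$U{\left(K \right)} = 8$ ($U{\left(K \right)} = 6 + 2 = 8$)
$V = i \sqrt{13}$ ($V = \sqrt{-25 + 12} = \sqrt{-13} = i \sqrt{13} \approx 3.6056 i$)
$14 + V U{\left(-6 \right)} = 14 + i \sqrt{13} \cdot 8 = 14 + 8 i \sqrt{13}$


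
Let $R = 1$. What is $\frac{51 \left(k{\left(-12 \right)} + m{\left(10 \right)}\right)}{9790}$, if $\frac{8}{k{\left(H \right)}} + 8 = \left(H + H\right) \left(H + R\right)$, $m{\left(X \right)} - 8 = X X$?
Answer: $\frac{176307}{313280} \approx 0.56278$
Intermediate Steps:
$m{\left(X \right)} = 8 + X^{2}$ ($m{\left(X \right)} = 8 + X X = 8 + X^{2}$)
$k{\left(H \right)} = \frac{8}{-8 + 2 H \left(1 + H\right)}$ ($k{\left(H \right)} = \frac{8}{-8 + \left(H + H\right) \left(H + 1\right)} = \frac{8}{-8 + 2 H \left(1 + H\right)}$)
$\frac{51 \left(k{\left(-12 \right)} + m{\left(10 \right)}\right)}{9790} = \frac{51 \left(\frac{4}{-4 - 12 + \left(-12\right)^{2}} + \left(8 + 10^{2}\right)\right)}{9790} = 51 \left(\frac{4}{-4 - 12 + 144} + \left(8 + 100\right)\right) \frac{1}{9790} = 51 \left(\frac{4}{128} + 108\right) \frac{1}{9790} = 51 \left(4 \cdot \frac{1}{128} + 108\right) \frac{1}{9790} = 51 \left(\frac{1}{32} + 108\right) \frac{1}{9790} = 51 \cdot \frac{3457}{32} \cdot \frac{1}{9790} = \frac{176307}{32} \cdot \frac{1}{9790} = \frac{176307}{313280}$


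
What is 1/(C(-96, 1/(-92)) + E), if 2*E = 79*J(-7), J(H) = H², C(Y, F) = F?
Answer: 92/178065 ≈ 0.00051667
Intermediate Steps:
E = 3871/2 (E = (79*(-7)²)/2 = (79*49)/2 = (½)*3871 = 3871/2 ≈ 1935.5)
1/(C(-96, 1/(-92)) + E) = 1/(1/(-92) + 3871/2) = 1/(-1/92 + 3871/2) = 1/(178065/92) = 92/178065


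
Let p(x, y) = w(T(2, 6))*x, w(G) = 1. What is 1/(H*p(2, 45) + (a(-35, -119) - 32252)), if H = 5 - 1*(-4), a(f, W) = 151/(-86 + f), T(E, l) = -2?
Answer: -121/3900465 ≈ -3.1022e-5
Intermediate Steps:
p(x, y) = x (p(x, y) = 1*x = x)
H = 9 (H = 5 + 4 = 9)
1/(H*p(2, 45) + (a(-35, -119) - 32252)) = 1/(9*2 + (151/(-86 - 35) - 32252)) = 1/(18 + (151/(-121) - 32252)) = 1/(18 + (151*(-1/121) - 32252)) = 1/(18 + (-151/121 - 32252)) = 1/(18 - 3902643/121) = 1/(-3900465/121) = -121/3900465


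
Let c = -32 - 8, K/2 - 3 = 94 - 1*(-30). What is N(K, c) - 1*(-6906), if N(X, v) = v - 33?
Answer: 6833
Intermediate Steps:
K = 254 (K = 6 + 2*(94 - 1*(-30)) = 6 + 2*(94 + 30) = 6 + 2*124 = 6 + 248 = 254)
c = -40
N(X, v) = -33 + v
N(K, c) - 1*(-6906) = (-33 - 40) - 1*(-6906) = -73 + 6906 = 6833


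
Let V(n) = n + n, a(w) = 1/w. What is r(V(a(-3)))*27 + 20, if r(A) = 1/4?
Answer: 107/4 ≈ 26.750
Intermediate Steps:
V(n) = 2*n
r(A) = 1/4
r(V(a(-3)))*27 + 20 = (1/4)*27 + 20 = 27/4 + 20 = 107/4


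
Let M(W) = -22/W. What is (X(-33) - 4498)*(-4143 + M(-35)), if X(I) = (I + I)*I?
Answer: 67272112/7 ≈ 9.6103e+6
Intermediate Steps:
X(I) = 2*I**2 (X(I) = (2*I)*I = 2*I**2)
(X(-33) - 4498)*(-4143 + M(-35)) = (2*(-33)**2 - 4498)*(-4143 - 22/(-35)) = (2*1089 - 4498)*(-4143 - 22*(-1/35)) = (2178 - 4498)*(-4143 + 22/35) = -2320*(-144983/35) = 67272112/7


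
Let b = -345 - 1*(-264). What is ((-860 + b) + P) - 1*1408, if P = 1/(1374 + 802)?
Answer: -5111423/2176 ≈ -2349.0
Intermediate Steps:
b = -81 (b = -345 + 264 = -81)
P = 1/2176 ≈ 0.00045956
((-860 + b) + P) - 1*1408 = ((-860 - 81) + 1/2176) - 1*1408 = (-941 + 1/2176) - 1408 = -2047615/2176 - 1408 = -5111423/2176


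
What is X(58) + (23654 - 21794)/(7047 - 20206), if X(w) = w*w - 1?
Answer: 44251857/13159 ≈ 3362.9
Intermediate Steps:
X(w) = -1 + w² (X(w) = w² - 1 = -1 + w²)
X(58) + (23654 - 21794)/(7047 - 20206) = (-1 + 58²) + (23654 - 21794)/(7047 - 20206) = (-1 + 3364) + 1860/(-13159) = 3363 + 1860*(-1/13159) = 3363 - 1860/13159 = 44251857/13159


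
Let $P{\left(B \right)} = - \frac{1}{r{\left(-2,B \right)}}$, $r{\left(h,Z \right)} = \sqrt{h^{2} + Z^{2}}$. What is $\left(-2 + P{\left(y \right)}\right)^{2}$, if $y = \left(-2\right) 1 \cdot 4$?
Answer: $\frac{\left(68 + \sqrt{17}\right)^{2}}{1156} \approx 4.4998$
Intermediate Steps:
$y = -8$ ($y = \left(-2\right) 4 = -8$)
$r{\left(h,Z \right)} = \sqrt{Z^{2} + h^{2}}$
$P{\left(B \right)} = - \frac{1}{\sqrt{4 + B^{2}}}$ ($P{\left(B \right)} = - \frac{1}{\sqrt{B^{2} + \left(-2\right)^{2}}} = - \frac{1}{\sqrt{B^{2} + 4}} = - \frac{1}{\sqrt{4 + B^{2}}}$)
$\left(-2 + P{\left(y \right)}\right)^{2} = \left(-2 - \frac{1}{\sqrt{4 + \left(-8\right)^{2}}}\right)^{2} = \left(-2 - \frac{1}{\sqrt{4 + 64}}\right)^{2} = \left(-2 - \frac{1}{\sqrt{68}}\right)^{2} = \left(-2 - \frac{\sqrt{17}}{34}\right)^{2}$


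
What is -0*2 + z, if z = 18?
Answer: 18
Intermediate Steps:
-0*2 + z = -0*2 + 18 = -11*0 + 18 = 0 + 18 = 18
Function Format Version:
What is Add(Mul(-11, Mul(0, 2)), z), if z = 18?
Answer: 18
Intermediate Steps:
Add(Mul(-11, Mul(0, 2)), z) = Add(Mul(-11, Mul(0, 2)), 18) = Add(Mul(-11, 0), 18) = Add(0, 18) = 18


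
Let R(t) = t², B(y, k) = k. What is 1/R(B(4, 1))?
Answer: 1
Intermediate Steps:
1/R(B(4, 1)) = 1/(1²) = 1/1 = 1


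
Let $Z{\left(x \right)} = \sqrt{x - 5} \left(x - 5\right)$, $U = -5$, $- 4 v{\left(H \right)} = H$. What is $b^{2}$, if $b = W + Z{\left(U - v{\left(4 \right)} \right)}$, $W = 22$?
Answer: $\left(22 - 27 i\right)^{2} \approx -245.0 - 1188.0 i$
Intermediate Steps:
$v{\left(H \right)} = - \frac{H}{4}$
$Z{\left(x \right)} = \left(-5 + x\right)^{\frac{3}{2}}$ ($Z{\left(x \right)} = \sqrt{-5 + x} \left(-5 + x\right) = \left(-5 + x\right)^{\frac{3}{2}}$)
$b = 22 - 27 i$ ($b = 22 + \left(-5 - \left(5 - 1\right)\right)^{\frac{3}{2}} = 22 + \left(-5 - 4\right)^{\frac{3}{2}} = 22 + \left(-9\right)^{\frac{3}{2}} = 22 - 27 i \approx 22.0 - 27.0 i$)
$b^{2} = \left(22 - 27 i\right)^{2}$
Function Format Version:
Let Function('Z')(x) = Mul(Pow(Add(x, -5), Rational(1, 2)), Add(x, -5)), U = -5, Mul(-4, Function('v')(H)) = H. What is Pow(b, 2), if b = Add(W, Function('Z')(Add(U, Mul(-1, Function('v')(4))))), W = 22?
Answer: Pow(Add(22, Mul(-27, I)), 2) ≈ Add(-245.00, Mul(-1188.0, I))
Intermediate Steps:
Function('v')(H) = Mul(Rational(-1, 4), H)
Function('Z')(x) = Pow(Add(-5, x), Rational(3, 2)) (Function('Z')(x) = Mul(Pow(Add(-5, x), Rational(1, 2)), Add(-5, x)) = Pow(Add(-5, x), Rational(3, 2)))
b = Add(22, Mul(-27, I)) (b = Add(22, Pow(Add(-5, Add(-5, Mul(-1, Mul(Rational(-1, 4), 4)))), Rational(3, 2))) = Add(22, Pow(Add(-5, Add(-5, Mul(-1, -1))), Rational(3, 2))) = Add(22, Pow(Add(-5, Add(-5, 1)), Rational(3, 2))) = Add(22, Pow(Add(-5, -4), Rational(3, 2))) = Add(22, Pow(-9, Rational(3, 2))) = Add(22, Mul(-27, I)) ≈ Add(22.000, Mul(-27.000, I)))
Pow(b, 2) = Pow(Add(22, Mul(-27, I)), 2)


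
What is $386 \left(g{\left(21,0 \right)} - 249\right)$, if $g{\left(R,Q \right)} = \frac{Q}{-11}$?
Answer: $-96114$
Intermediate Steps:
$g{\left(R,Q \right)} = - \frac{Q}{11}$ ($g{\left(R,Q \right)} = Q \left(- \frac{1}{11}\right) = - \frac{Q}{11}$)
$386 \left(g{\left(21,0 \right)} - 249\right) = 386 \left(\left(- \frac{1}{11}\right) 0 - 249\right) = 386 \left(0 - 249\right) = 386 \left(-249\right) = -96114$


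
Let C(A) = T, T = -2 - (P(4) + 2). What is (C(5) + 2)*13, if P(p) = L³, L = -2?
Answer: 78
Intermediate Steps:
P(p) = -8 (P(p) = (-2)³ = -8)
T = 4 (T = -2 - (-8 + 2) = -2 - 1*(-6) = -2 + 6 = 4)
C(A) = 4
(C(5) + 2)*13 = (4 + 2)*13 = 6*13 = 78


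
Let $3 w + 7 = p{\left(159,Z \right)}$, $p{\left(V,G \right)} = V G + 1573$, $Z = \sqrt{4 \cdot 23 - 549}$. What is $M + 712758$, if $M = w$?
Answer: $713280 + 53 i \sqrt{457} \approx 7.1328 \cdot 10^{5} + 1133.0 i$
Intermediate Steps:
$Z = i \sqrt{457}$ ($Z = \sqrt{92 - 549} = \sqrt{-457} = i \sqrt{457} \approx 21.378 i$)
$p{\left(V,G \right)} = 1573 + G V$ ($p{\left(V,G \right)} = G V + 1573 = 1573 + G V$)
$w = 522 + 53 i \sqrt{457}$ ($w = - \frac{7}{3} + \frac{1573 + i \sqrt{457} \cdot 159}{3} = - \frac{7}{3} + \frac{1573 + 159 i \sqrt{457}}{3} = - \frac{7}{3} + \left(\frac{1573}{3} + 53 i \sqrt{457}\right) = 522 + 53 i \sqrt{457} \approx 522.0 + 1133.0 i$)
$M = 522 + 53 i \sqrt{457} \approx 522.0 + 1133.0 i$
$M + 712758 = \left(522 + 53 i \sqrt{457}\right) + 712758 = 713280 + 53 i \sqrt{457}$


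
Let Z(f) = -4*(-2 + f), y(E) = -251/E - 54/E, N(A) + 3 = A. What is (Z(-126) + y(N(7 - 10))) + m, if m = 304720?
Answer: 1831697/6 ≈ 3.0528e+5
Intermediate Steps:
N(A) = -3 + A
y(E) = -305/E
Z(f) = 8 - 4*f
(Z(-126) + y(N(7 - 10))) + m = ((8 - 4*(-126)) - 305/(-3 + (7 - 10))) + 304720 = ((8 + 504) - 305/(-3 - 3)) + 304720 = (512 - 305/(-6)) + 304720 = (512 - 305*(-⅙)) + 304720 = (512 + 305/6) + 304720 = 3377/6 + 304720 = 1831697/6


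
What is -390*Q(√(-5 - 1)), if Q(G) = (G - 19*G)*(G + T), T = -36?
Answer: -42120 - 252720*I*√6 ≈ -42120.0 - 6.1904e+5*I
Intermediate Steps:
Q(G) = -18*G*(-36 + G) (Q(G) = (G - 19*G)*(G - 36) = (-18*G)*(-36 + G) = -18*G*(-36 + G))
-390*Q(√(-5 - 1)) = -7020*√(-5 - 1)*(36 - √(-5 - 1)) = -7020*√(-6)*(36 - √(-6)) = -7020*I*√6*(36 - I*√6)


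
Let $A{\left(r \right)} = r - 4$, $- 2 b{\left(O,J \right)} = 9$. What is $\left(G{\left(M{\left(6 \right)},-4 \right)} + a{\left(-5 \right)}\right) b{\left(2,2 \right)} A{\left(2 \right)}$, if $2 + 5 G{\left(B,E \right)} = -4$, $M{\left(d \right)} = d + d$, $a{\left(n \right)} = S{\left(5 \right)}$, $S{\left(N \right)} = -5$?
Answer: $- \frac{279}{5} \approx -55.8$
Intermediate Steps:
$a{\left(n \right)} = -5$
$b{\left(O,J \right)} = - \frac{9}{2}$ ($b{\left(O,J \right)} = \left(- \frac{1}{2}\right) 9 = - \frac{9}{2}$)
$M{\left(d \right)} = 2 d$
$A{\left(r \right)} = -4 + r$ ($A{\left(r \right)} = r - 4 = -4 + r$)
$G{\left(B,E \right)} = - \frac{6}{5}$ ($G{\left(B,E \right)} = - \frac{2}{5} + \frac{1}{5} \left(-4\right) = - \frac{2}{5} - \frac{4}{5} = - \frac{6}{5}$)
$\left(G{\left(M{\left(6 \right)},-4 \right)} + a{\left(-5 \right)}\right) b{\left(2,2 \right)} A{\left(2 \right)} = \left(- \frac{6}{5} - 5\right) \left(- \frac{9}{2}\right) \left(-4 + 2\right) = \left(- \frac{31}{5}\right) \left(- \frac{9}{2}\right) \left(-2\right) = \frac{279}{10} \left(-2\right) = - \frac{279}{5}$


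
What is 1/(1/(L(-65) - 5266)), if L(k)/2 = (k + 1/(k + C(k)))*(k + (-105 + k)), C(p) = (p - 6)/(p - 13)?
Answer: 126431376/4999 ≈ 25291.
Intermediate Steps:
C(p) = (-6 + p)/(-13 + p)
L(k) = 2*(-105 + 2*k)*(k + 1/(k + (-6 + k)/(-13 + k))) (L(k) = 2*((k + 1/(k + (-6 + k)/(-13 + k)))*(k + (-105 + k))) = 2*((k + 1/(k + (-6 + k)/(-13 + k)))*(-105 + 2*k)) = 2*((-105 + 2*k)*(k + 1/(k + (-6 + k)/(-13 + k)))) = 2*(-105 + 2*k)*(k + 1/(k + (-6 + k)/(-13 + k))))
1/(1/(L(-65) - 5266)) = 1/(1/(2*(1365 - 129*(-65)**3 + 2*(-65)**4 + 499*(-65) + 1250*(-65)**2)/(-6 + (-65)**2 - 12*(-65)) - 5266)) = 1/(1/(2*(1365 - 129*(-274625) + 2*17850625 - 32435 + 1250*4225)/(-6 + 4225 + 780) - 5266)) = 1/(1/(2*(1365 + 35426625 + 35701250 - 32435 + 5281250)/4999 - 5266)) = 1/(1/(2*(1/4999)*76378055 - 5266)) = 1/(1/(152756110/4999 - 5266)) = 1/(1/(126431376/4999)) = 1/(4999/126431376) = 126431376/4999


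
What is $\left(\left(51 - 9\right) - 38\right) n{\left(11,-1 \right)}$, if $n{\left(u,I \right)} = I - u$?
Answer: $-48$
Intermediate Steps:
$\left(\left(51 - 9\right) - 38\right) n{\left(11,-1 \right)} = \left(\left(51 - 9\right) - 38\right) \left(-1 - 11\right) = \left(42 - 38\right) \left(-12\right) = 4 \left(-12\right) = -48$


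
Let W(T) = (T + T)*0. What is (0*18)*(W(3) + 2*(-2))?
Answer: 0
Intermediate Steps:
W(T) = 0 (W(T) = (2*T)*0 = 0)
(0*18)*(W(3) + 2*(-2)) = (0*18)*(0 + 2*(-2)) = 0*(0 - 4) = 0*(-4) = 0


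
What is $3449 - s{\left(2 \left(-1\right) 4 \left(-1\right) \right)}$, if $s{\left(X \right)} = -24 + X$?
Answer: $3465$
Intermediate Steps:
$3449 - s{\left(2 \left(-1\right) 4 \left(-1\right) \right)} = 3449 - \left(-24 + 2 \left(-1\right) 4 \left(-1\right)\right) = 3449 - \left(-24 + \left(-2\right) 4 \left(-1\right)\right) = 3449 - \left(-24 - -8\right) = 3449 - \left(-24 + 8\right) = 3449 - -16 = 3449 + 16 = 3465$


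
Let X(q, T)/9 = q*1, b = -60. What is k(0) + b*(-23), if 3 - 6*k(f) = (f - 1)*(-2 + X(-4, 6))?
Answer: 8245/6 ≈ 1374.2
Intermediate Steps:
X(q, T) = 9*q (X(q, T) = 9*(q*1) = 9*q)
k(f) = -35/6 + 19*f/3 (k(f) = 1/2 - (f - 1)*(-2 + 9*(-4))/6 = 1/2 - (-1 + f)*(-2 - 36)/6 = 1/2 - (-1 + f)*(-38)/6 = 1/2 - (38 - 38*f)/6 = 1/2 + (-19/3 + 19*f/3) = -35/6 + 19*f/3)
k(0) + b*(-23) = (-35/6 + (19/3)*0) - 60*(-23) = (-35/6 + 0) + 1380 = -35/6 + 1380 = 8245/6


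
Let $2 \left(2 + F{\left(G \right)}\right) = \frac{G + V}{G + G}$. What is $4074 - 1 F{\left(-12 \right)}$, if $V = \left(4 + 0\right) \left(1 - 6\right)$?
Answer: $\frac{12226}{3} \approx 4075.3$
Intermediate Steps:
$V = -20$ ($V = 4 \left(-5\right) = -20$)
$F{\left(G \right)} = -2 + \frac{-20 + G}{4 G}$ ($F{\left(G \right)} = -2 + \frac{\left(G - 20\right) \frac{1}{G + G}}{2} = -2 + \frac{\left(-20 + G\right) \frac{1}{2 G}}{2} = -2 + \frac{\frac{1}{2} \frac{1}{G} \left(-20 + G\right)}{2} = -2 + \frac{-20 + G}{4 G}$)
$4074 - 1 F{\left(-12 \right)} = 4074 - 1 \left(- \frac{7}{4} - \frac{5}{-12}\right) = 4074 - 1 \left(- \frac{7}{4} - - \frac{5}{12}\right) = 4074 - 1 \left(- \frac{7}{4} + \frac{5}{12}\right) = 4074 - 1 \left(- \frac{4}{3}\right) = 4074 - - \frac{4}{3} = 4074 + \frac{4}{3} = \frac{12226}{3}$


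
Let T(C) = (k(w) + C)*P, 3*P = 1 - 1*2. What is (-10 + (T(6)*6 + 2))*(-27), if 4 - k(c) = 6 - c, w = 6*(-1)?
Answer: 108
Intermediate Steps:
w = -6
P = -1/3 (P = (1 - 1*2)/3 = (1 - 2)/3 = (1/3)*(-1) = -1/3 ≈ -0.33333)
k(c) = -2 + c (k(c) = 4 - (6 - c) = 4 + (-6 + c) = -2 + c)
T(C) = 8/3 - C/3 (T(C) = ((-2 - 6) + C)*(-1/3) = (-8 + C)*(-1/3) = 8/3 - C/3)
(-10 + (T(6)*6 + 2))*(-27) = (-10 + ((8/3 - 1/3*6)*6 + 2))*(-27) = (-10 + ((8/3 - 2)*6 + 2))*(-27) = (-10 + ((2/3)*6 + 2))*(-27) = (-10 + (4 + 2))*(-27) = (-10 + 6)*(-27) = -4*(-27) = 108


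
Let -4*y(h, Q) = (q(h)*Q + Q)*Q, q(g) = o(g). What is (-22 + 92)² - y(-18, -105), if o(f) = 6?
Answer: 96775/4 ≈ 24194.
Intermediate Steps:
q(g) = 6
y(h, Q) = -7*Q²/4 (y(h, Q) = -(6*Q + Q)*Q/4 = -7*Q*Q/4 = -7*Q²/4)
(-22 + 92)² - y(-18, -105) = (-22 + 92)² - (-7)*(-105)²/4 = 70² - (-7)*11025/4 = 4900 - 1*(-77175/4) = 4900 + 77175/4 = 96775/4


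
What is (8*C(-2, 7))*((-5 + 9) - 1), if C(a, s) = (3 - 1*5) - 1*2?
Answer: -96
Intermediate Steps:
C(a, s) = -4 (C(a, s) = (3 - 5) - 2 = -2 - 2 = -4)
(8*C(-2, 7))*((-5 + 9) - 1) = (8*(-4))*((-5 + 9) - 1) = -32*(4 - 1) = -32*3 = -96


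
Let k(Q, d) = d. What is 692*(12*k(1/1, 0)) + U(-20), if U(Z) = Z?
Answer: -20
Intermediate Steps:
692*(12*k(1/1, 0)) + U(-20) = 692*(12*0) - 20 = 692*0 - 20 = 0 - 20 = -20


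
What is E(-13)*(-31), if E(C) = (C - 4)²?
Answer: -8959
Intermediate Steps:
E(C) = (-4 + C)²
E(-13)*(-31) = (-4 - 13)²*(-31) = (-17)²*(-31) = 289*(-31) = -8959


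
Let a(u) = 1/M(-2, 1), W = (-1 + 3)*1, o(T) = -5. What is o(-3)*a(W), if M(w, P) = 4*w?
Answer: 5/8 ≈ 0.62500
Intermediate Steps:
W = 2 (W = 2*1 = 2)
a(u) = -⅛ (a(u) = 1/(4*(-2)) = 1/(-8) = -⅛)
o(-3)*a(W) = -5*(-⅛) = 5/8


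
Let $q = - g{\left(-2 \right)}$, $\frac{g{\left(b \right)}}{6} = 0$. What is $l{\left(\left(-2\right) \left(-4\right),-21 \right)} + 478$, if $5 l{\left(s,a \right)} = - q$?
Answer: $478$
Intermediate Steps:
$g{\left(b \right)} = 0$ ($g{\left(b \right)} = 6 \cdot 0 = 0$)
$q = 0$ ($q = \left(-1\right) 0 = 0$)
$l{\left(s,a \right)} = 0$ ($l{\left(s,a \right)} = \frac{\left(-1\right) 0}{5} = \frac{1}{5} \cdot 0 = 0$)
$l{\left(\left(-2\right) \left(-4\right),-21 \right)} + 478 = 0 + 478 = 478$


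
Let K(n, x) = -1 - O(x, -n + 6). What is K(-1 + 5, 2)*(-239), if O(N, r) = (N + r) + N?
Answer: 1673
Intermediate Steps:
O(N, r) = r + 2*N
K(n, x) = -7 + n - 2*x (K(n, x) = -1 - ((-n + 6) + 2*x) = -1 - ((6 - n) + 2*x) = -1 - (6 - n + 2*x) = -1 + (-6 + n - 2*x) = -7 + n - 2*x)
K(-1 + 5, 2)*(-239) = (-7 + (-1 + 5) - 2*2)*(-239) = (-7 + 4 - 4)*(-239) = -7*(-239) = 1673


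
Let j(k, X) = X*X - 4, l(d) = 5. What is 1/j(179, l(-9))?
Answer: 1/21 ≈ 0.047619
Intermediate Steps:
j(k, X) = -4 + X² (j(k, X) = X² - 4 = -4 + X²)
1/j(179, l(-9)) = 1/(-4 + 5²) = 1/(-4 + 25) = 1/21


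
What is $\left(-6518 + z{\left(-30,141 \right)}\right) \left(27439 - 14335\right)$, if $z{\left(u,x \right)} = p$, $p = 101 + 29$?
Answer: $-83708352$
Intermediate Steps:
$p = 130$
$z{\left(u,x \right)} = 130$
$\left(-6518 + z{\left(-30,141 \right)}\right) \left(27439 - 14335\right) = \left(-6518 + 130\right) \left(27439 - 14335\right) = \left(-6388\right) 13104 = -83708352$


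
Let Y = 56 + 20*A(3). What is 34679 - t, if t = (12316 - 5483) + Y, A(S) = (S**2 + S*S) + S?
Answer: 27370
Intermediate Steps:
A(S) = S + 2*S**2 (A(S) = (S**2 + S**2) + S = 2*S**2 + S = S + 2*S**2)
Y = 476 (Y = 56 + 20*(3*(1 + 2*3)) = 56 + 20*(3*(1 + 6)) = 56 + 20*(3*7) = 56 + 20*21 = 56 + 420 = 476)
t = 7309 (t = (12316 - 5483) + 476 = 6833 + 476 = 7309)
34679 - t = 34679 - 1*7309 = 34679 - 7309 = 27370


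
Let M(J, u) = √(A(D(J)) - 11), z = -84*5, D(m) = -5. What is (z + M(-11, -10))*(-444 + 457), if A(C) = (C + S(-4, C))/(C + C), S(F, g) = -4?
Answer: -5460 + 13*I*√1010/10 ≈ -5460.0 + 41.315*I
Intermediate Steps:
z = -420
A(C) = (-4 + C)/(2*C) (A(C) = (C - 4)/(C + C) = (-4 + C)/((2*C)) = (-4 + C)*(1/(2*C)) = (-4 + C)/(2*C))
M(J, u) = I*√1010/10 (M(J, u) = √((½)*(-4 - 5)/(-5) - 11) = √((½)*(-⅕)*(-9) - 11) = √(9/10 - 11) = √(-101/10) = I*√1010/10)
(z + M(-11, -10))*(-444 + 457) = (-420 + I*√1010/10)*(-444 + 457) = (-420 + I*√1010/10)*13 = -5460 + 13*I*√1010/10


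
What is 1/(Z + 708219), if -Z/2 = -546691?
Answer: 1/1801601 ≈ 5.5506e-7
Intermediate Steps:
Z = 1093382 (Z = -2*(-546691) = 1093382)
1/(Z + 708219) = 1/(1093382 + 708219) = 1/1801601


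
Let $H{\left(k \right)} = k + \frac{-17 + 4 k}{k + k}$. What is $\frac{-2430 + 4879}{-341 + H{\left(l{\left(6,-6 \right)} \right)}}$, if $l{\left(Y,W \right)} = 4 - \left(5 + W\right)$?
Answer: $- \frac{24490}{3357} \approx -7.2952$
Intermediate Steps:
$l{\left(Y,W \right)} = -1 - W$
$H{\left(k \right)} = k + \frac{-17 + 4 k}{2 k}$
$\frac{-2430 + 4879}{-341 + H{\left(l{\left(6,-6 \right)} \right)}} = \frac{-2430 + 4879}{-341 - \left(-7 + \frac{17}{2 \left(-1 - -6\right)}\right)} = \frac{2449}{-341 + \left(2 + \left(-1 + 6\right) - \frac{17}{2 \left(-1 + 6\right)}\right)} = \frac{2449}{-341 + \left(2 + 5 - \frac{17}{2 \cdot 5}\right)} = \frac{2449}{-341 + \left(2 + 5 - \frac{17}{10}\right)} = \frac{2449}{-341 + \frac{53}{10}} = \frac{2449}{- \frac{3357}{10}} = 2449 \left(- \frac{10}{3357}\right) = - \frac{24490}{3357}$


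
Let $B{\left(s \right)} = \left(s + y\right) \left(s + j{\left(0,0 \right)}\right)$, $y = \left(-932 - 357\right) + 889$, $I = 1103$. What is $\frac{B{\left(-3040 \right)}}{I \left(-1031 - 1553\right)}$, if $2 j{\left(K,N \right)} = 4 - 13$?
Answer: $- \frac{1309135}{356269} \approx -3.6746$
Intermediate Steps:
$j{\left(K,N \right)} = - \frac{9}{2}$ ($j{\left(K,N \right)} = \frac{4 - 13}{2} = \frac{1}{2} \left(-9\right) = - \frac{9}{2}$)
$y = -400$ ($y = \left(-932 - 357\right) + 889 = -1289 + 889 = -400$)
$B{\left(s \right)} = \left(-400 + s\right) \left(- \frac{9}{2} + s\right)$ ($B{\left(s \right)} = \left(s - 400\right) \left(s - \frac{9}{2}\right) = \left(-400 + s\right) \left(- \frac{9}{2} + s\right)$)
$\frac{B{\left(-3040 \right)}}{I \left(-1031 - 1553\right)} = \frac{1800 + \left(-3040\right)^{2} - -1229680}{1103 \left(-1031 - 1553\right)} = \frac{1800 + 9241600 + 1229680}{1103 \left(-2584\right)} = \frac{10473080}{-2850152} = 10473080 \left(- \frac{1}{2850152}\right) = - \frac{1309135}{356269}$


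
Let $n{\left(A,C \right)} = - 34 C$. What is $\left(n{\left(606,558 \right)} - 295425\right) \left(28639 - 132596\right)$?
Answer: $32683768929$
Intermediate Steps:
$\left(n{\left(606,558 \right)} - 295425\right) \left(28639 - 132596\right) = \left(\left(-34\right) 558 - 295425\right) \left(28639 - 132596\right) = \left(-18972 - 295425\right) \left(-103957\right) = \left(-314397\right) \left(-103957\right) = 32683768929$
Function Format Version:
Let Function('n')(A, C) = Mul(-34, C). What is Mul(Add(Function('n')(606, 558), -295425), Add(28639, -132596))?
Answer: 32683768929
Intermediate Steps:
Mul(Add(Function('n')(606, 558), -295425), Add(28639, -132596)) = Mul(Add(Mul(-34, 558), -295425), Add(28639, -132596)) = Mul(Add(-18972, -295425), -103957) = Mul(-314397, -103957) = 32683768929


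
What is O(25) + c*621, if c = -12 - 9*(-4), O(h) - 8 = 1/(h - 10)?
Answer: 223681/15 ≈ 14912.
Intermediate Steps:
O(h) = 8 + 1/(-10 + h) (O(h) = 8 + 1/(h - 10) = 8 + 1/(-10 + h))
c = 24 (c = -12 + 36 = 24)
O(25) + c*621 = (-79 + 8*25)/(-10 + 25) + 24*621 = (-79 + 200)/15 + 14904 = (1/15)*121 + 14904 = 121/15 + 14904 = 223681/15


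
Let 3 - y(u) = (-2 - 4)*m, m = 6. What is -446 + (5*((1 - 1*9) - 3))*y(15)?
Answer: -2591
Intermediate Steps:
y(u) = 39 (y(u) = 3 - (-2 - 4)*6 = 3 - (-6)*6 = 3 - 1*(-36) = 3 + 36 = 39)
-446 + (5*((1 - 1*9) - 3))*y(15) = -446 + (5*((1 - 1*9) - 3))*39 = -446 + (5*((1 - 9) - 3))*39 = -446 + (5*(-8 - 3))*39 = -446 + (5*(-11))*39 = -446 - 55*39 = -446 - 2145 = -2591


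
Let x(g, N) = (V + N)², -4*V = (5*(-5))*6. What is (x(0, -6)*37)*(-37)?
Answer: -5433561/4 ≈ -1.3584e+6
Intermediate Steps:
V = 75/2 (V = -5*(-5)*6/4 = -(-25)*6/4 = -¼*(-150) = 75/2 ≈ 37.500)
x(g, N) = (75/2 + N)²
(x(0, -6)*37)*(-37) = (((75 + 2*(-6))²/4)*37)*(-37) = (((75 - 12)²/4)*37)*(-37) = (((¼)*63²)*37)*(-37) = (((¼)*3969)*37)*(-37) = ((3969/4)*37)*(-37) = (146853/4)*(-37) = -5433561/4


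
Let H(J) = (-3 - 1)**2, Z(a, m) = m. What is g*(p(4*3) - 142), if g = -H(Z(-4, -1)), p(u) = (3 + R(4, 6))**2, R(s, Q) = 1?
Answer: 2016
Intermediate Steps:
H(J) = 16 (H(J) = (-4)**2 = 16)
p(u) = 16 (p(u) = (3 + 1)**2 = 4**2 = 16)
g = -16 (g = -1*16 = -16)
g*(p(4*3) - 142) = -16*(16 - 142) = -16*(-126) = 2016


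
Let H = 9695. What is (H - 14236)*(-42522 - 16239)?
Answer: 266833701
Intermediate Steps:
(H - 14236)*(-42522 - 16239) = (9695 - 14236)*(-42522 - 16239) = -4541*(-58761) = 266833701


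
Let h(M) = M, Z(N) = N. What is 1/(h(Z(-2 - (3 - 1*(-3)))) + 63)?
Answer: 1/55 ≈ 0.018182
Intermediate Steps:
1/(h(Z(-2 - (3 - 1*(-3)))) + 63) = 1/((-2 - (3 - 1*(-3))) + 63) = 1/((-2 - (3 + 3)) + 63) = 1/((-2 - 1*6) + 63) = 1/((-2 - 6) + 63) = 1/(-8 + 63) = 1/55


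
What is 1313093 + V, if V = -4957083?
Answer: -3643990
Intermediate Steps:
1313093 + V = 1313093 - 4957083 = -3643990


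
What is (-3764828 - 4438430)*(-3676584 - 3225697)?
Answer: 56621191831498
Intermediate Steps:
(-3764828 - 4438430)*(-3676584 - 3225697) = -8203258*(-6902281) = 56621191831498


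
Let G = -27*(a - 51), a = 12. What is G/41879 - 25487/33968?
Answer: -93781979/129322352 ≈ -0.72518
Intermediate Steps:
G = 1053 (G = -27*(12 - 51) = -27*(-39) = 1053)
G/41879 - 25487/33968 = 1053/41879 - 25487/33968 = 1053*(1/41879) - 25487*1/33968 = 1053/41879 - 2317/3088 = -93781979/129322352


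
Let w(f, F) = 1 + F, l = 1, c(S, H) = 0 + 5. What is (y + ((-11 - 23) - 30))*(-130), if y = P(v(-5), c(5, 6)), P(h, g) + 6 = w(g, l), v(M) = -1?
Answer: 8840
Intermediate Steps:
c(S, H) = 5
P(h, g) = -4 (P(h, g) = -6 + (1 + 1) = -6 + 2 = -4)
y = -4
(y + ((-11 - 23) - 30))*(-130) = (-4 + ((-11 - 23) - 30))*(-130) = (-4 + (-34 - 30))*(-130) = (-4 - 64)*(-130) = -68*(-130) = 8840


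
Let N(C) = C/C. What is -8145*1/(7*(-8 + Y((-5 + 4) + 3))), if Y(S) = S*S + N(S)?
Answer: 2715/7 ≈ 387.86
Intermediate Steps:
N(C) = 1
Y(S) = 1 + S² (Y(S) = S*S + 1 = S² + 1 = 1 + S²)
-8145*1/(7*(-8 + Y((-5 + 4) + 3))) = -8145*1/(7*(-8 + (1 + ((-5 + 4) + 3)²))) = -8145*1/(7*(-8 + (1 + (-1 + 3)²))) = -8145*1/(7*(-8 + (1 + 2²))) = -8145*1/(7*(-8 + (1 + 4))) = -8145*1/(7*(-8 + 5)) = -8145/((-3*7)) = -8145/(-21) = -8145*(-1/21) = 2715/7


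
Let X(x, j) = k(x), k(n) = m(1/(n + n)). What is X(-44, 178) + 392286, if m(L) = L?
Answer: 34521167/88 ≈ 3.9229e+5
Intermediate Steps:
k(n) = 1/(2*n) (k(n) = 1/(n + n) = 1/(2*n))
X(x, j) = 1/(2*x)
X(-44, 178) + 392286 = (½)/(-44) + 392286 = (½)*(-1/44) + 392286 = -1/88 + 392286 = 34521167/88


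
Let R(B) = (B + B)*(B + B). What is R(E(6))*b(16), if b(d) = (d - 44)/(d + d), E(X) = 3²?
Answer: -567/2 ≈ -283.50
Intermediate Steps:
E(X) = 9
R(B) = 4*B² (R(B) = (2*B)*(2*B) = 4*B²)
b(d) = (-44 + d)/(2*d) (b(d) = (-44 + d)/((2*d)) = (-44 + d)*(1/(2*d)) = (-44 + d)/(2*d))
R(E(6))*b(16) = (4*9²)*((½)*(-44 + 16)/16) = (4*81)*((½)*(1/16)*(-28)) = 324*(-7/8) = -567/2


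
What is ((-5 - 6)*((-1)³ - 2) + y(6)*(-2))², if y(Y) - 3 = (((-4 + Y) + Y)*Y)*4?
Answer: 127449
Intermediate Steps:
y(Y) = 3 + 4*Y*(-4 + 2*Y) (y(Y) = 3 + (((-4 + Y) + Y)*Y)*4 = 3 + ((-4 + 2*Y)*Y)*4 = 3 + (Y*(-4 + 2*Y))*4 = 3 + 4*Y*(-4 + 2*Y))
((-5 - 6)*((-1)³ - 2) + y(6)*(-2))² = ((-5 - 6)*((-1)³ - 2) + (3 - 16*6 + 8*6²)*(-2))² = (-11*(-1 - 2) + (3 - 96 + 8*36)*(-2))² = (-11*(-3) + (3 - 96 + 288)*(-2))² = (33 + 195*(-2))² = (33 - 390)² = (-357)² = 127449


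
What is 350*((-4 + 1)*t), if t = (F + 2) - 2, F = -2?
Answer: 2100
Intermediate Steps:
t = -2 (t = (-2 + 2) - 2 = 0 - 2 = -2)
350*((-4 + 1)*t) = 350*((-4 + 1)*(-2)) = 350*(-3*(-2)) = 350*6 = 2100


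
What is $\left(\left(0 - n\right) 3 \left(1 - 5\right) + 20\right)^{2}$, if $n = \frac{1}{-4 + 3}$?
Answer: $64$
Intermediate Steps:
$n = -1$ ($n = \frac{1}{-1} = -1$)
$\left(\left(0 - n\right) 3 \left(1 - 5\right) + 20\right)^{2} = \left(\left(0 - -1\right) 3 \left(1 - 5\right) + 20\right)^{2} = \left(\left(0 + 1\right) 3 \left(-4\right) + 20\right)^{2} = \left(1 \cdot 3 \left(-4\right) + 20\right)^{2} = \left(3 \left(-4\right) + 20\right)^{2} = \left(-12 + 20\right)^{2} = 8^{2} = 64$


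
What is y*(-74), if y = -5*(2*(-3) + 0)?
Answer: -2220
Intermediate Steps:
y = 30 (y = -5*(-6 + 0) = -5*(-6) = 30)
y*(-74) = 30*(-74) = -2220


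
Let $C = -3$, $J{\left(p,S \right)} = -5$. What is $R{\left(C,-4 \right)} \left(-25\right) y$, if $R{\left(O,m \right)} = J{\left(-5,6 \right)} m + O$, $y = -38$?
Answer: $16150$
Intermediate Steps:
$R{\left(O,m \right)} = O - 5 m$ ($R{\left(O,m \right)} = - 5 m + O = O - 5 m$)
$R{\left(C,-4 \right)} \left(-25\right) y = \left(-3 - -20\right) \left(-25\right) \left(-38\right) = \left(-3 + 20\right) \left(-25\right) \left(-38\right) = 17 \left(-25\right) \left(-38\right) = \left(-425\right) \left(-38\right) = 16150$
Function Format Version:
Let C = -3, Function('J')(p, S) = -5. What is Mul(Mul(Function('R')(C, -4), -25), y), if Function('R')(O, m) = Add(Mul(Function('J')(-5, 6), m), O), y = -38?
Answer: 16150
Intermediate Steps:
Function('R')(O, m) = Add(O, Mul(-5, m)) (Function('R')(O, m) = Add(Mul(-5, m), O) = Add(O, Mul(-5, m)))
Mul(Mul(Function('R')(C, -4), -25), y) = Mul(Mul(Add(-3, Mul(-5, -4)), -25), -38) = Mul(Mul(Add(-3, 20), -25), -38) = Mul(Mul(17, -25), -38) = Mul(-425, -38) = 16150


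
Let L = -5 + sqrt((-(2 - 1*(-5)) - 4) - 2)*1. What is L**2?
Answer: (5 - I*sqrt(13))**2 ≈ 12.0 - 36.056*I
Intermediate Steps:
L = -5 + I*sqrt(13) (L = -5 + sqrt((-(2 + 5) - 4) - 2)*1 = -5 + sqrt((-1*7 - 4) - 2)*1 = -5 + sqrt((-7 - 4) - 2)*1 = -5 + sqrt(-11 - 2)*1 = -5 + sqrt(-13)*1 = -5 + (I*sqrt(13))*1 = -5 + I*sqrt(13) ≈ -5.0 + 3.6056*I)
L**2 = (-5 + I*sqrt(13))**2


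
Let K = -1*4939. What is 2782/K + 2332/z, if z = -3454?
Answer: -960308/775423 ≈ -1.2384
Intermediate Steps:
K = -4939
2782/K + 2332/z = 2782/(-4939) + 2332/(-3454) = 2782*(-1/4939) + 2332*(-1/3454) = -2782/4939 - 106/157 = -960308/775423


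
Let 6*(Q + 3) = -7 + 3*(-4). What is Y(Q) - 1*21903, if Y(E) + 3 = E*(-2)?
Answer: -65681/3 ≈ -21894.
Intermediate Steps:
Q = -37/6 (Q = -3 + (-7 + 3*(-4))/6 = -3 + (-7 - 12)/6 = -3 + (1/6)*(-19) = -3 - 19/6 = -37/6 ≈ -6.1667)
Y(E) = -3 - 2*E (Y(E) = -3 + E*(-2) = -3 - 2*E)
Y(Q) - 1*21903 = (-3 - 2*(-37/6)) - 1*21903 = (-3 + 37/3) - 21903 = 28/3 - 21903 = -65681/3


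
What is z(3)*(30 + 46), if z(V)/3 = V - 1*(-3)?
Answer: 1368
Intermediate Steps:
z(V) = 9 + 3*V (z(V) = 3*(V - 1*(-3)) = 3*(V + 3) = 3*(3 + V) = 9 + 3*V)
z(3)*(30 + 46) = (9 + 3*3)*(30 + 46) = (9 + 9)*76 = 18*76 = 1368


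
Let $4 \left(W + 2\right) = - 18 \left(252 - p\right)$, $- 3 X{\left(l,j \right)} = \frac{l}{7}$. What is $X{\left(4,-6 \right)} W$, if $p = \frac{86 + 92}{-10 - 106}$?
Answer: $\frac{132577}{609} \approx 217.7$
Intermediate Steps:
$X{\left(l,j \right)} = - \frac{l}{21}$ ($X{\left(l,j \right)} = - \frac{l \frac{1}{7}}{3} = - \frac{\frac{1}{7} l}{3} = - \frac{l}{21}$)
$p = - \frac{89}{58}$ ($p = \frac{178}{-116} = 178 \left(- \frac{1}{116}\right) = - \frac{89}{58} \approx -1.5345$)
$W = - \frac{132577}{116}$ ($W = -2 + \frac{\left(-18\right) \left(252 - - \frac{89}{58}\right)}{4} = -2 + \frac{\left(-18\right) \left(252 + \frac{89}{58}\right)}{4} = -2 + \frac{\left(-18\right) \frac{14705}{58}}{4} = -2 + \frac{1}{4} \left(- \frac{132345}{29}\right) = -2 - \frac{132345}{116} = - \frac{132577}{116} \approx -1142.9$)
$X{\left(4,-6 \right)} W = \left(- \frac{1}{21}\right) 4 \left(- \frac{132577}{116}\right) = \left(- \frac{4}{21}\right) \left(- \frac{132577}{116}\right) = \frac{132577}{609}$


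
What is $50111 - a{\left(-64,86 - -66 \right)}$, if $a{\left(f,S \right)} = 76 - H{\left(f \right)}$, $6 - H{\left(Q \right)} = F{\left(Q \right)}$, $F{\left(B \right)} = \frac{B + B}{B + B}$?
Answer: $50040$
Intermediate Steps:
$F{\left(B \right)} = 1$ ($F{\left(B \right)} = \frac{2 B}{2 B} = 2 B \frac{1}{2 B} = 1$)
$H{\left(Q \right)} = 5$ ($H{\left(Q \right)} = 6 - 1 = 5$)
$a{\left(f,S \right)} = 71$ ($a{\left(f,S \right)} = 76 - 5 = 71$)
$50111 - a{\left(-64,86 - -66 \right)} = 50111 - 71 = 50040$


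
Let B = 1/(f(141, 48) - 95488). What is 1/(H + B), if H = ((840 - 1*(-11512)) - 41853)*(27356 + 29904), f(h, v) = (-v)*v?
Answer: -97792/165192912209921 ≈ -5.9199e-10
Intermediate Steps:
f(h, v) = -v²
B = -1/97792 (B = 1/(-1*48² - 95488) = 1/(-1*2304 - 95488) = 1/(-2304 - 95488) = 1/(-97792) = -1/97792 ≈ -1.0226e-5)
H = -1689227260 (H = ((840 + 11512) - 41853)*57260 = (12352 - 41853)*57260 = -29501*57260 = -1689227260)
1/(H + B) = 1/(-1689227260 - 1/97792) = 1/(-165192912209921/97792) = -97792/165192912209921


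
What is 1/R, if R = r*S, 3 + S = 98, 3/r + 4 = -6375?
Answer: -6379/285 ≈ -22.382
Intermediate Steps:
r = -3/6379 (r = 3/(-4 - 6375) = 3/(-6379) = 3*(-1/6379) = -3/6379 ≈ -0.00047029)
S = 95 (S = -3 + 98 = 95)
R = -285/6379 (R = -3/6379*95 = -285/6379 ≈ -0.044678)
1/R = 1/(-285/6379) = -6379/285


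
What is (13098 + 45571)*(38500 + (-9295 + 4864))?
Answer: 1998794161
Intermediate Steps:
(13098 + 45571)*(38500 + (-9295 + 4864)) = 58669*(38500 - 4431) = 58669*34069 = 1998794161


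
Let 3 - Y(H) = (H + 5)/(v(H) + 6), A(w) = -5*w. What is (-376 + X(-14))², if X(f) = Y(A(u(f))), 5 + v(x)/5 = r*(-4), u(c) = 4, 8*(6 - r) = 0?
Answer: 2689667044/19321 ≈ 1.3921e+5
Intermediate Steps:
r = 6 (r = 6 - ⅛*0 = 6 + 0 = 6)
v(x) = -145 (v(x) = -25 + 5*(6*(-4)) = -25 + 5*(-24) = -25 - 120 = -145)
Y(H) = 422/139 + H/139 (Y(H) = 3 - (H + 5)/(-145 + 6) = 3 - (5 + H)/(-139) = 3 - (5 + H)*(-1)/139 = 3 - (-5/139 - H/139) = 3 + (5/139 + H/139) = 422/139 + H/139)
X(f) = 402/139 (X(f) = 422/139 + (-5*4)/139 = 422/139 + (1/139)*(-20) = 422/139 - 20/139 = 402/139)
(-376 + X(-14))² = (-376 + 402/139)² = (-51862/139)² = 2689667044/19321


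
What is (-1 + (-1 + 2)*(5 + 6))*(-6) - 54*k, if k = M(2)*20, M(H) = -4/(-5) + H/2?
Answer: -2004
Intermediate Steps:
M(H) = ⅘ + H/2 (M(H) = -4*(-⅕) + H*(½) = ⅘ + H/2)
k = 36 (k = (⅘ + (½)*2)*20 = (⅘ + 1)*20 = (9/5)*20 = 36)
(-1 + (-1 + 2)*(5 + 6))*(-6) - 54*k = (-1 + (-1 + 2)*(5 + 6))*(-6) - 54*36 = (-1 + 1*11)*(-6) - 1944 = (-1 + 11)*(-6) - 1944 = 10*(-6) - 1944 = -60 - 1944 = -2004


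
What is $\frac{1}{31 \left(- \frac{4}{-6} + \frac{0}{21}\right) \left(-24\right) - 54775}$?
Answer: $- \frac{1}{55271} \approx -1.8093 \cdot 10^{-5}$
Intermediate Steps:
$\frac{1}{31 \left(- \frac{4}{-6} + \frac{0}{21}\right) \left(-24\right) - 54775} = \frac{1}{31 \left(\left(-4\right) \left(- \frac{1}{6}\right) + 0 \cdot \frac{1}{21}\right) \left(-24\right) - 54775} = \frac{1}{31 \left(\frac{2}{3} + 0\right) \left(-24\right) - 54775} = \frac{1}{31 \cdot \frac{2}{3} \left(-24\right) - 54775} = \frac{1}{\frac{62}{3} \left(-24\right) - 54775} = \frac{1}{-496 - 54775} = \frac{1}{-55271} = - \frac{1}{55271}$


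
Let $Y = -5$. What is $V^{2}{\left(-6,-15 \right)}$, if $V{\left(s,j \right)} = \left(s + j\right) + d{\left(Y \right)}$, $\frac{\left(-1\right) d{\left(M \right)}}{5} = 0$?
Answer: $441$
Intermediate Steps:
$d{\left(M \right)} = 0$ ($d{\left(M \right)} = \left(-5\right) 0 = 0$)
$V{\left(s,j \right)} = j + s$ ($V{\left(s,j \right)} = \left(s + j\right) + 0 = \left(j + s\right) + 0 = j + s$)
$V^{2}{\left(-6,-15 \right)} = \left(-15 - 6\right)^{2} = \left(-21\right)^{2} = 441$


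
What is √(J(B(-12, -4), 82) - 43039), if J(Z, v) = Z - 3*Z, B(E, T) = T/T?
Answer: I*√43041 ≈ 207.46*I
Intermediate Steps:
B(E, T) = 1
J(Z, v) = -2*Z
√(J(B(-12, -4), 82) - 43039) = √(-2*1 - 43039) = √(-2 - 43039) = √(-43041) = I*√43041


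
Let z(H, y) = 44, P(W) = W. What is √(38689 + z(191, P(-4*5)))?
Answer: √38733 ≈ 196.81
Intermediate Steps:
√(38689 + z(191, P(-4*5))) = √(38689 + 44) = √38733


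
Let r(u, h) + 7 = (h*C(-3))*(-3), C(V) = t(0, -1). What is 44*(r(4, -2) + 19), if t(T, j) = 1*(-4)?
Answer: -528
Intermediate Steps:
t(T, j) = -4
C(V) = -4
r(u, h) = -7 + 12*h (r(u, h) = -7 + (h*(-4))*(-3) = -7 - 4*h*(-3) = -7 + 12*h)
44*(r(4, -2) + 19) = 44*((-7 + 12*(-2)) + 19) = 44*((-7 - 24) + 19) = 44*(-31 + 19) = 44*(-12) = -528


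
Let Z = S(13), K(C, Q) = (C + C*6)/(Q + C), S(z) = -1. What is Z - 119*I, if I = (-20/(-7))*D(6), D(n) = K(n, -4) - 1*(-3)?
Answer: -8161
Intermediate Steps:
K(C, Q) = 7*C/(C + Q) (K(C, Q) = (C + 6*C)/(C + Q) = (7*C)/(C + Q) = 7*C/(C + Q))
Z = -1
D(n) = 3 + 7*n/(-4 + n) (D(n) = 7*n/(n - 4) - 1*(-3) = 7*n/(-4 + n) + 3 = 3 + 7*n/(-4 + n))
I = 480/7 (I = (-20/(-7))*(2*(-6 + 5*6)/(-4 + 6)) = (-20*(-⅐))*(2*(-6 + 30)/2) = 20*(2*(½)*24)/7 = (20/7)*24 = 480/7 ≈ 68.571)
Z - 119*I = -1 - 119*480/7 = -1 - 8160 = -8161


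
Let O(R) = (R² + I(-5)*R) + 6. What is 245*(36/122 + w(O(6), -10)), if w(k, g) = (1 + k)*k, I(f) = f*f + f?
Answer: 394642080/61 ≈ 6.4695e+6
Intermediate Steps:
I(f) = f + f² (I(f) = f² + f = f + f²)
O(R) = 6 + R² + 20*R (O(R) = (R² + (-5*(1 - 5))*R) + 6 = (R² + (-5*(-4))*R) + 6 = (R² + 20*R) + 6 = 6 + R² + 20*R)
w(k, g) = k*(1 + k)
245*(36/122 + w(O(6), -10)) = 245*(36/122 + (6 + 6² + 20*6)*(1 + (6 + 6² + 20*6))) = 245*(36*(1/122) + (6 + 36 + 120)*(1 + (6 + 36 + 120))) = 245*(18/61 + 162*(1 + 162)) = 245*(18/61 + 162*163) = 245*(18/61 + 26406) = 245*(1610784/61) = 394642080/61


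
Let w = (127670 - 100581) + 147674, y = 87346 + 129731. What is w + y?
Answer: 391840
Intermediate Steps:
y = 217077
w = 174763 (w = 27089 + 147674 = 174763)
w + y = 174763 + 217077 = 391840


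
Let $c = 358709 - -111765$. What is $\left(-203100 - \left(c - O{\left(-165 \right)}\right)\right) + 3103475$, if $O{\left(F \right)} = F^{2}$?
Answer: $2457126$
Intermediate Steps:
$c = 470474$ ($c = 358709 + 111765 = 470474$)
$\left(-203100 - \left(c - O{\left(-165 \right)}\right)\right) + 3103475 = \left(-203100 + \left(\left(-165\right)^{2} - 470474\right)\right) + 3103475 = \left(-203100 + \left(27225 - 470474\right)\right) + 3103475 = \left(-203100 - 443249\right) + 3103475 = -646349 + 3103475 = 2457126$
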